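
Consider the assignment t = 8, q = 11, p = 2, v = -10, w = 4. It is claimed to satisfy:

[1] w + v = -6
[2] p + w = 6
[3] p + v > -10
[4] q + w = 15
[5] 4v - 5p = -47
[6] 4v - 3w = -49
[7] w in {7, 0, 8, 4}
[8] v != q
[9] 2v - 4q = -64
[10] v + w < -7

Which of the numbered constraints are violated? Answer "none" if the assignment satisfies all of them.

[1] w + v = 4 + (-10) = -6 — satisfied.
[2] p + w = 2 + 4 = 6 — satisfied.
[3] p + v = 2 + (-10) = -8; -8 > -10 — satisfied.
[4] q + w = 11 + 4 = 15 — satisfied.
[5] 4v - 5p = 4(-10) - 5(2) = -50, not -47 — violated.
[6] 4v - 3w = 4(-10) - 3(4) = -52, not -49 — violated.
[7] w = 4 is in {7, 0, 8, 4} — satisfied.
[8] v = -10, q = 11; distinct — satisfied.
[9] 2v - 4q = 2(-10) - 4(11) = -64 — satisfied.
[10] v + w = -10 + 4 = -6; -6 ≥ -7, bound -7 not met — violated.

Constraints 5, 6, 10 do not hold.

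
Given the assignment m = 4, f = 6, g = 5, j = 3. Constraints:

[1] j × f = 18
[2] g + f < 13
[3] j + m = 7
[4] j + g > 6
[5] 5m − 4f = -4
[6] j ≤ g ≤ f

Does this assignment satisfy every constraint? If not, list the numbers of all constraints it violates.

[1] j × f = 3 × 6 = 18  ✔
[2] g + f = 5 + 6 = 11; 11 < 13  ✔
[3] j + m = 3 + 4 = 7  ✔
[4] j + g = 3 + 5 = 8; 8 > 6  ✔
[5] 5m − 4f = 5(4) − 4(6) = -4  ✔
[6] values 3 ≤ 5 ≤ 6  ✔

None — every constraint holds.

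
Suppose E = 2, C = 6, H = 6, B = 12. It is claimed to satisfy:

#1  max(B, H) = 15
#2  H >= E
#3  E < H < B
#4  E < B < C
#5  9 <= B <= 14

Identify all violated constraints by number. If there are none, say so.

Violated: 1 and 4.

#1 max(12, 6) = 12, not 15 — violated.
#2 H = 6, E = 2; 6 ≥ 2 — satisfied.
#3 values 2 < 6 < 12 — satisfied.
#4 values 2, 12, 6; B = 12 is not < C = 6 — violated.
#5 B = 12 lies in [9, 14] — satisfied.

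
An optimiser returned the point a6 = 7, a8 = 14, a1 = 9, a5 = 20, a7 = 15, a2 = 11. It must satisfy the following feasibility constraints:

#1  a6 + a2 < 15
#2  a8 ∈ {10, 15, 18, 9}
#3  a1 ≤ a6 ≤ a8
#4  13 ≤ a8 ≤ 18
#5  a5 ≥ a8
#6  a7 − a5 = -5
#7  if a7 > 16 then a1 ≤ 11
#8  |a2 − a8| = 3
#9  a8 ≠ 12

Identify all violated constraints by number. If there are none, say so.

#1 a6 + a2 = 7 + 11 = 18; 18 ≥ 15, bound 15 not met  ✘
#2 a8 = 14 is not in {10, 15, 18, 9}  ✘
#3 values 9, 7, 14; a1 = 9 is not ≤ a6 = 7  ✘
#4 a8 = 14 lies in [13, 18]  ✔
#5 a5 = 20, a8 = 14; 20 ≥ 14  ✔
#6 a7 − a5 = 15 − 20 = -5  ✔
#7 a7 = 15, not > 16; antecedent false, conditional vacuously true  ✔
#8 |11 − 14| = 3  ✔
#9 a8 = 14, and 14 ≠ 12  ✔

Constraints 1, 2, 3 are violated.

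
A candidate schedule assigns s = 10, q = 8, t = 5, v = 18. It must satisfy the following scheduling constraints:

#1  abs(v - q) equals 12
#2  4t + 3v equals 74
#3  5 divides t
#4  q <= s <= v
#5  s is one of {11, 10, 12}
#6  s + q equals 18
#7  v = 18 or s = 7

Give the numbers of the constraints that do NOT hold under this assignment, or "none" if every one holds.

#1 abs(18 - 8) = 10, not 12  no
#2 4t + 3v = 4(5) + 3(18) = 74  yes
#3 5 / 5 = 1, so 5 divides 5  yes
#4 values 8 <= 10 <= 18  yes
#5 s = 10 is in {11, 10, 12}  yes
#6 s + q = 10 + 8 = 18  yes
#7 v = 18 = 18 (first disjunct)  yes

No — constraint 1 is not satisfied.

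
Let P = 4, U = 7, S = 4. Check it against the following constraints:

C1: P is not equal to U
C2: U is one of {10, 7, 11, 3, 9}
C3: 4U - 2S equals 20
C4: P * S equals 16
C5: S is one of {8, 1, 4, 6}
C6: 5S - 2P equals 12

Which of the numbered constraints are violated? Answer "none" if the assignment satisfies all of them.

C1: P = 4, U = 7; distinct — holds.
C2: U = 7 is in {10, 7, 11, 3, 9} — holds.
C3: 4U - 2S = 4(7) - 2(4) = 20 — holds.
C4: P * S = 4 * 4 = 16 — holds.
C5: S = 4 is in {8, 1, 4, 6} — holds.
C6: 5S - 2P = 5(4) - 2(4) = 12 — holds.

The assignment satisfies every constraint.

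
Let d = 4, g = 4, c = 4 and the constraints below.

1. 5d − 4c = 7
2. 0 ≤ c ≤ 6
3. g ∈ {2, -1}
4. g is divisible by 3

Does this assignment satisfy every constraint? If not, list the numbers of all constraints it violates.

The assignment fails constraints 1, 3, and 4.

1. 5d − 4c = 5(4) − 4(4) = 4, not 7 — violated.
2. c = 4 lies in [0, 6] — satisfied.
3. g = 4 is not in {2, -1} — violated.
4. 4 = 3×1 + 1, so 3 does not divide 4 — violated.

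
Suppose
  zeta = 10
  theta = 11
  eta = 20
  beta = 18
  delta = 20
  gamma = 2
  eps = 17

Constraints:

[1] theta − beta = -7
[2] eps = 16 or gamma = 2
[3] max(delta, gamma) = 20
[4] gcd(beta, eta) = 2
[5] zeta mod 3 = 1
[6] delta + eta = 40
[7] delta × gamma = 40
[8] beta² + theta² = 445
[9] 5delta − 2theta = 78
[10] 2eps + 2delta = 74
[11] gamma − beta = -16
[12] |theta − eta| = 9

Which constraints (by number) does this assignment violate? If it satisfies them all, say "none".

[1] theta − beta = 11 − 18 = -7  holds
[2] eps = 17 ≠ 16, but gamma = 2 = 2 (second disjunct)  holds
[3] max(20, 2) = 20  holds
[4] gcd(18, 20) = 2  holds
[5] 10 mod 3 = 1  holds
[6] delta + eta = 20 + 20 = 40  holds
[7] delta × gamma = 20 × 2 = 40  holds
[8] beta² + theta² = 18² + 11² = 324 + 121 = 445  holds
[9] 5delta − 2theta = 5(20) − 2(11) = 78  holds
[10] 2eps + 2delta = 2(17) + 2(20) = 74  holds
[11] gamma − beta = 2 − 18 = -16  holds
[12] |11 − 20| = 9  holds

Yes — all constraints hold.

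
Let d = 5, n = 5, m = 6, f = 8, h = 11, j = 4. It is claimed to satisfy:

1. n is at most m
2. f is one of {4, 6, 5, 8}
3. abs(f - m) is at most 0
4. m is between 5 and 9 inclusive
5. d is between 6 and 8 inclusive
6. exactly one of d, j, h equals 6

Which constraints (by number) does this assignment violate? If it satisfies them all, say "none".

1. n = 5, m = 6; 5 ≤ 6  OK
2. f = 8 is in {4, 6, 5, 8}  OK
3. abs(8 - 6) = 2; 2 > 0, exceeds bound 0  FAIL
4. m = 6 lies in [5, 9]  OK
5. d = 5 is outside [6, 8]  FAIL
6. d=5, j=4, h=11; 0 of them equal 6, not exactly one  FAIL

The assignment fails constraints 3, 5, 6.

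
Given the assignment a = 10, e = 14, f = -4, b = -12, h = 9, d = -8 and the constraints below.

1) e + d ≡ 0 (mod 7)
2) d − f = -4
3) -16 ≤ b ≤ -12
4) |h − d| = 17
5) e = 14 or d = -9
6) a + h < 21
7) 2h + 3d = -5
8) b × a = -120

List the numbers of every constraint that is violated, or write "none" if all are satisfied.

1) e + d = 6; 6 mod 7 = 6, not 0  false
2) d − f = -8 − (-4) = -4  true
3) b = -12 lies in [-16, -12]  true
4) |9 − (-8)| = 17  true
5) e = 14 = 14 (first disjunct)  true
6) a + h = 10 + 9 = 19; 19 < 21  true
7) 2h + 3d = 2(9) + 3(-8) = -6, not -5  false
8) b × a = -12 × 10 = -120  true

The assignment fails constraints 1, 7.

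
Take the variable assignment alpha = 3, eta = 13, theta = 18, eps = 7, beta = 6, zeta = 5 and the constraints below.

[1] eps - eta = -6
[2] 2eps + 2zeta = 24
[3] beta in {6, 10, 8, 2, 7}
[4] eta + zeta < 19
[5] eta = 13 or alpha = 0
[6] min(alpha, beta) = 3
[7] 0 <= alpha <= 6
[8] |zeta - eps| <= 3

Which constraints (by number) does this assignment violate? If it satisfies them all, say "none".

The assignment satisfies every constraint.

[1] eps - eta = 7 - 13 = -6  true
[2] 2eps + 2zeta = 2(7) + 2(5) = 24  true
[3] beta = 6 is in {6, 10, 8, 2, 7}  true
[4] eta + zeta = 13 + 5 = 18; 18 < 19  true
[5] eta = 13 = 13 (first disjunct)  true
[6] min(3, 6) = 3  true
[7] alpha = 3 lies in [0, 6]  true
[8] |5 - 7| = 2; 2 ≤ 3  true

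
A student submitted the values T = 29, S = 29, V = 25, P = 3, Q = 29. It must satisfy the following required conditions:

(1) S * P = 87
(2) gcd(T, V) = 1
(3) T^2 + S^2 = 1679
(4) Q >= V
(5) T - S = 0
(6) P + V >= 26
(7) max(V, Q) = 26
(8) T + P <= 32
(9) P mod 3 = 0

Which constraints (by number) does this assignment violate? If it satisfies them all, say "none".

(1) S * P = 29 * 3 = 87 — holds.
(2) gcd(29, 25) = 1 — holds.
(3) T^2 + S^2 = 29^2 + 29^2 = 841 + 841 = 1682, not 1679 — fails.
(4) Q = 29, V = 25; 29 ≥ 25 — holds.
(5) T - S = 29 - 29 = 0 — holds.
(6) P + V = 3 + 25 = 28; 28 ≥ 26 — holds.
(7) max(25, 29) = 29, not 26 — fails.
(8) T + P = 29 + 3 = 32; 32 ≤ 32 — holds.
(9) 3 mod 3 = 0 — holds.

Violated: 3 and 7.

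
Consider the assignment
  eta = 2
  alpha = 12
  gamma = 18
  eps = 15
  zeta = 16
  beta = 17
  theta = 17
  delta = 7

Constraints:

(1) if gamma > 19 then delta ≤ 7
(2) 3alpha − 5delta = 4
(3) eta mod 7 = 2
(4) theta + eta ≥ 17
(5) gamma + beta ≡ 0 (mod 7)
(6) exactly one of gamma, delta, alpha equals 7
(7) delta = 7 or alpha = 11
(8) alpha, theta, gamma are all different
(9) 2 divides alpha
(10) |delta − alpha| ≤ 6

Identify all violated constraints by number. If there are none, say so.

Constraint 2 does not hold.

(1) gamma = 18, not > 19; antecedent false, conditional vacuously true — holds.
(2) 3alpha − 5delta = 3(12) − 5(7) = 1, not 4 — does not hold.
(3) 2 mod 7 = 2 — holds.
(4) theta + eta = 17 + 2 = 19; 19 ≥ 17 — holds.
(5) gamma + beta = 35; 35 mod 7 = 0 — holds.
(6) gamma=18, delta=7, alpha=12; 1 of them equals 7 — holds.
(7) delta = 7 = 7 (first disjunct) — holds.
(8) values 12, 17, 18 are pairwise distinct — holds.
(9) 12 / 2 = 6, so 2 divides 12 — holds.
(10) |7 − 12| = 5; 5 ≤ 6 — holds.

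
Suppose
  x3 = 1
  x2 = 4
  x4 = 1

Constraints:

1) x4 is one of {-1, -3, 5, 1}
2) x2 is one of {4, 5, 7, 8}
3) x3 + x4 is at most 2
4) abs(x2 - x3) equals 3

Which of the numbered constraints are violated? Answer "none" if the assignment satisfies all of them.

None — every constraint holds.

1) x4 = 1 is in {-1, -3, 5, 1}  holds
2) x2 = 4 is in {4, 5, 7, 8}  holds
3) x3 + x4 = 1 + 1 = 2; 2 ≤ 2  holds
4) abs(4 - 1) = 3  holds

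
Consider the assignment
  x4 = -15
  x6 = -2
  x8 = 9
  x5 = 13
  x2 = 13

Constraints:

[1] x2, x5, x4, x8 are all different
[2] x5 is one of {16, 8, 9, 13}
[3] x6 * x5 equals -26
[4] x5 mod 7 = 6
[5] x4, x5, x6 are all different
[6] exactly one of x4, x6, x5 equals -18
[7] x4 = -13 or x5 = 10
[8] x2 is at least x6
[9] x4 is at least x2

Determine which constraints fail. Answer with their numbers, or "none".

[1] x2 = x5 = 13, not all different — violated.
[2] x5 = 13 is in {16, 8, 9, 13} — OK.
[3] x6 * x5 = -2 * 13 = -26 — OK.
[4] 13 mod 7 = 6 — OK.
[5] values -15, 13, -2 are pairwise distinct — OK.
[6] x4=-15, x6=-2, x5=13; 0 of them equal -18, not exactly one — violated.
[7] x4 = -15 ≠ -13 and x5 = 13 ≠ 10; both disjuncts false — violated.
[8] x2 = 13, x6 = -2; 13 ≥ -2 — OK.
[9] x4 = -15, x2 = 13; -15 < 13 (want ≥) — violated.

The assignment fails constraints 1, 6, 7, and 9.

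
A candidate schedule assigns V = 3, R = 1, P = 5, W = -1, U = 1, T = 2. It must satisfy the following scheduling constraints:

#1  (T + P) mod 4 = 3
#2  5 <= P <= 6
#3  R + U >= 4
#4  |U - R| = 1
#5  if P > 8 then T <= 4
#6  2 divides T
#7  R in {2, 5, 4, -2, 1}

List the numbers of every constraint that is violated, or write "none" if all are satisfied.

#1 T + P = 7; 7 mod 4 = 3  ✓
#2 P = 5 lies in [5, 6]  ✓
#3 R + U = 1 + 1 = 2; 2 < 4, bound 4 not met  ✗
#4 |1 - 1| = 0, not 1  ✗
#5 P = 5, not > 8; antecedent false, conditional vacuously true  ✓
#6 2 / 2 = 1, so 2 divides 2  ✓
#7 R = 1 is in {2, 5, 4, -2, 1}  ✓

Constraints 3 and 4 are violated.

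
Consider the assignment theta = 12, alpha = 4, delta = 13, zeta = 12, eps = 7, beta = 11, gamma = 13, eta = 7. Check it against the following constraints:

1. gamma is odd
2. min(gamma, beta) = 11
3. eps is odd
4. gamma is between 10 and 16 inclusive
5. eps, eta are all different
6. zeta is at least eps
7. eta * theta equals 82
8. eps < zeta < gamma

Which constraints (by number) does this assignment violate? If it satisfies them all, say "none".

Violated: 5, 7.

1. gamma = 13 is odd  holds
2. min(13, 11) = 11  holds
3. eps = 7 is odd  holds
4. gamma = 13 lies in [10, 16]  holds
5. eps = eta = 7, not all different  fails
6. zeta = 12, eps = 7; 12 ≥ 7  holds
7. eta * theta = 7 * 12 = 84, not 82  fails
8. values 7 < 12 < 13  holds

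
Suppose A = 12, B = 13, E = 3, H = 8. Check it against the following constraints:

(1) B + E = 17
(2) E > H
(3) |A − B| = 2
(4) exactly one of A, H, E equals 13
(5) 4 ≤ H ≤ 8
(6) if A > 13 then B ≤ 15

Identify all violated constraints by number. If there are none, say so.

(1) B + E = 13 + 3 = 16, not 17  ✗
(2) E = 3, H = 8; 3 ≤ 8 (want >)  ✗
(3) |12 − 13| = 1, not 2  ✗
(4) A=12, H=8, E=3; 0 of them equal 13, not exactly one  ✗
(5) H = 8 lies in [4, 8]  ✓
(6) A = 12, not > 13; antecedent false, conditional vacuously true  ✓

Constraints 1, 2, 3, 4 are violated.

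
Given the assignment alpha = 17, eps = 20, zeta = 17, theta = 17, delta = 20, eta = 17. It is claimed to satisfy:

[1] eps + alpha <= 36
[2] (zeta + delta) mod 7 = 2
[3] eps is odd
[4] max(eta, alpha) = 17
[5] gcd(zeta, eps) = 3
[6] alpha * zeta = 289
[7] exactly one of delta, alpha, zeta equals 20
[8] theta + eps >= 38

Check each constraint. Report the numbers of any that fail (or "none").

No — constraints 1, 3, 5, and 8 are not satisfied.

[1] eps + alpha = 20 + 17 = 37; 37 > 36, bound 36 not met — violated.
[2] zeta + delta = 37; 37 mod 7 = 2 — OK.
[3] eps = 20 is even — violated.
[4] max(17, 17) = 17 — OK.
[5] gcd(17, 20) = 1, not 3 — violated.
[6] alpha * zeta = 17 * 17 = 289 — OK.
[7] delta=20, alpha=17, zeta=17; 1 of them equals 20 — OK.
[8] theta + eps = 17 + 20 = 37; 37 < 38, bound 38 not met — violated.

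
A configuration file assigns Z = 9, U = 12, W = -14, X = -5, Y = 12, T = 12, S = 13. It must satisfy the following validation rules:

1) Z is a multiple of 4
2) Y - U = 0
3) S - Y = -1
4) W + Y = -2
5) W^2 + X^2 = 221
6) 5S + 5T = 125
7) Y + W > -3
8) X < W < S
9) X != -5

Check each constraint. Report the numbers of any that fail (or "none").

1) 9 = 4*2 + 1, so 4 does not divide 9 — does not hold.
2) Y - U = 12 - 12 = 0 — holds.
3) S - Y = 13 - 12 = 1, not -1 — does not hold.
4) W + Y = -14 + 12 = -2 — holds.
5) W^2 + X^2 = (-14)^2 + (-5)^2 = 196 + 25 = 221 — holds.
6) 5S + 5T = 5(13) + 5(12) = 125 — holds.
7) Y + W = 12 + (-14) = -2; -2 > -3 — holds.
8) values -5, -14, 13; X = -5 is not < W = -14 — does not hold.
9) X = -5, but -5 is required to differ — does not hold.

No — constraints 1, 3, 8, and 9 are not satisfied.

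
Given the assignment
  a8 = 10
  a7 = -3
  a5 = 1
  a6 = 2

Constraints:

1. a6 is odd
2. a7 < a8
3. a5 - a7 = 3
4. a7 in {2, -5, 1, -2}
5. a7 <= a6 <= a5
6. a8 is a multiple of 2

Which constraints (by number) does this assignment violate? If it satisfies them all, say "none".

Violated: 1, 3, 4, 5.

1. a6 = 2 is even — violated.
2. a7 = -3, a8 = 10; -3 < 10 — satisfied.
3. a5 - a7 = 1 - (-3) = 4, not 3 — violated.
4. a7 = -3 is not in {2, -5, 1, -2} — violated.
5. values -3, 2, 1; a6 = 2 is not <= a5 = 1 — violated.
6. 10 / 2 = 5, so 2 divides 10 — satisfied.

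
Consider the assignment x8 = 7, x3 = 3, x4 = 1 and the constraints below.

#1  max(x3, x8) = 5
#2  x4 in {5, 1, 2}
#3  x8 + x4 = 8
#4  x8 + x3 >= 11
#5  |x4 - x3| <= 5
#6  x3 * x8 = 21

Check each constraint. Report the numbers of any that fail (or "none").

#1 max(3, 7) = 7, not 5 — violated.
#2 x4 = 1 is in {5, 1, 2} — satisfied.
#3 x8 + x4 = 7 + 1 = 8 — satisfied.
#4 x8 + x3 = 7 + 3 = 10; 10 < 11, bound 11 not met — violated.
#5 |1 - 3| = 2; 2 ≤ 5 — satisfied.
#6 x3 * x8 = 3 * 7 = 21 — satisfied.

No — constraints 1 and 4 are not satisfied.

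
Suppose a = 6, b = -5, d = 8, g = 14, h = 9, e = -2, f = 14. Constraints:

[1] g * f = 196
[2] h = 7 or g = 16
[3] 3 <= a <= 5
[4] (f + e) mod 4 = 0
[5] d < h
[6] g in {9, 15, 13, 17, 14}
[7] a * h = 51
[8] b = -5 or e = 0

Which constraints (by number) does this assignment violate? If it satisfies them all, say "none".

[1] g * f = 14 * 14 = 196  ✔
[2] h = 9 ≠ 7 and g = 14 ≠ 16; both disjuncts false  ✘
[3] a = 6 is outside [3, 5]  ✘
[4] f + e = 12; 12 mod 4 = 0  ✔
[5] d = 8, h = 9; 8 < 9  ✔
[6] g = 14 is in {9, 15, 13, 17, 14}  ✔
[7] a * h = 6 * 9 = 54, not 51  ✘
[8] b = -5 = -5 (first disjunct)  ✔

Violated: 2, 3, 7.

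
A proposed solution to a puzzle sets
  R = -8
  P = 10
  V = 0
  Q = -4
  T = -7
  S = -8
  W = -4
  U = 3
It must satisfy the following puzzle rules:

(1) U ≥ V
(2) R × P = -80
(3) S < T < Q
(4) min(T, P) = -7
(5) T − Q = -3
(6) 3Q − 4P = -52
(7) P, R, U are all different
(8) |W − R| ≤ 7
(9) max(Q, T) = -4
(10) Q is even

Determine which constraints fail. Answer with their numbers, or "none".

(1) U = 3, V = 0; 3 ≥ 0  ✓
(2) R × P = -8 × 10 = -80  ✓
(3) values -8 < -7 < -4  ✓
(4) min(-7, 10) = -7  ✓
(5) T − Q = -7 − (-4) = -3  ✓
(6) 3Q − 4P = 3(-4) − 4(10) = -52  ✓
(7) values 10, -8, 3 are pairwise distinct  ✓
(8) |-4 − (-8)| = 4; 4 ≤ 7  ✓
(9) max(-4, -7) = -4  ✓
(10) Q = -4 is even  ✓

None — every constraint holds.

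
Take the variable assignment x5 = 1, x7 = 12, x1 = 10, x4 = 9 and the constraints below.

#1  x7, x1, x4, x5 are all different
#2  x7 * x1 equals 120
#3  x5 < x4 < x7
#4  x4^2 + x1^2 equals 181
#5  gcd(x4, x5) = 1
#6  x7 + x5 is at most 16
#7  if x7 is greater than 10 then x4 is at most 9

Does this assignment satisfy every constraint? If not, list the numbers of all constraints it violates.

#1 values 12, 10, 9, 1 are pairwise distinct — holds.
#2 x7 * x1 = 12 * 10 = 120 — holds.
#3 values 1 < 9 < 12 — holds.
#4 x4^2 + x1^2 = 9^2 + 10^2 = 81 + 100 = 181 — holds.
#5 gcd(9, 1) = 1 — holds.
#6 x7 + x5 = 12 + 1 = 13; 13 ≤ 16 — holds.
#7 x7 = 12 > 10, so we need x4 ≤ 9; x4 = 9 ≤ 9 — holds.

None — every constraint holds.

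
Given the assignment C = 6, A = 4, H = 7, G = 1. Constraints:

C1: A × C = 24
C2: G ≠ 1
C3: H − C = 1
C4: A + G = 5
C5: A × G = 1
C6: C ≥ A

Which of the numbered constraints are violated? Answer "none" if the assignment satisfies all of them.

The assignment fails constraints 2, 5.

C1: A × C = 4 × 6 = 24  yes
C2: G = 1, but 1 is required to differ  no
C3: H − C = 7 − 6 = 1  yes
C4: A + G = 4 + 1 = 5  yes
C5: A × G = 4 × 1 = 4, not 1  no
C6: C = 6, A = 4; 6 ≥ 4  yes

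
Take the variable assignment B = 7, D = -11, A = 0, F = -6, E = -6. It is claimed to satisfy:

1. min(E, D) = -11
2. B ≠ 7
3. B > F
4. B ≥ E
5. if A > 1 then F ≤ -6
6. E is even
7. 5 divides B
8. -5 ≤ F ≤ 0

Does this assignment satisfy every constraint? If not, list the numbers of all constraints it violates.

Constraints 2, 7, 8 are violated.

1. min(-6, -11) = -11 — holds.
2. B = 7, but 7 is required to differ — fails.
3. B = 7, F = -6; 7 > -6 — holds.
4. B = 7, E = -6; 7 ≥ -6 — holds.
5. A = 0, not > 1; antecedent false, conditional vacuously true — holds.
6. E = -6 is even — holds.
7. 7 = 5×1 + 2, so 5 does not divide 7 — fails.
8. F = -6 is outside [-5, 0] — fails.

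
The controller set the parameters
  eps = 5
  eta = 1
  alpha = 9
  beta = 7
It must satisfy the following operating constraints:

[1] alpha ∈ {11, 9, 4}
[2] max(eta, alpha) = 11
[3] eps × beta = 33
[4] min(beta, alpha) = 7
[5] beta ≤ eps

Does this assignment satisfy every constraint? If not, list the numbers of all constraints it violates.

Constraints 2, 3, 5 do not hold.

[1] alpha = 9 is in {11, 9, 4}  ✔
[2] max(1, 9) = 9, not 11  ✘
[3] eps × beta = 5 × 7 = 35, not 33  ✘
[4] min(7, 9) = 7  ✔
[5] beta = 7, eps = 5; 7 > 5 (want ≤)  ✘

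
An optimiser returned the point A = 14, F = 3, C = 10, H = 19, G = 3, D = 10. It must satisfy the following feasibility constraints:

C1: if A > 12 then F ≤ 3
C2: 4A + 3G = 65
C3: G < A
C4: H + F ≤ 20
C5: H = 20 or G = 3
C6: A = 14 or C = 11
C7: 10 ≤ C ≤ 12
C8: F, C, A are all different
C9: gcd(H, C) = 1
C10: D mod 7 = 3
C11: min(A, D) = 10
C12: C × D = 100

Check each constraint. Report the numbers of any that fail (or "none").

C1: A = 14 > 12, so we need F ≤ 3; F = 3 ≤ 3 — satisfied.
C2: 4A + 3G = 4(14) + 3(3) = 65 — satisfied.
C3: G = 3, A = 14; 3 < 14 — satisfied.
C4: H + F = 19 + 3 = 22; 22 > 20, bound 20 not met — violated.
C5: H = 19 ≠ 20, but G = 3 = 3 (second disjunct) — satisfied.
C6: A = 14 = 14 (first disjunct) — satisfied.
C7: C = 10 lies in [10, 12] — satisfied.
C8: values 3, 10, 14 are pairwise distinct — satisfied.
C9: gcd(19, 10) = 1 — satisfied.
C10: 10 mod 7 = 3 — satisfied.
C11: min(14, 10) = 10 — satisfied.
C12: C × D = 10 × 10 = 100 — satisfied.

The assignment fails constraint 4.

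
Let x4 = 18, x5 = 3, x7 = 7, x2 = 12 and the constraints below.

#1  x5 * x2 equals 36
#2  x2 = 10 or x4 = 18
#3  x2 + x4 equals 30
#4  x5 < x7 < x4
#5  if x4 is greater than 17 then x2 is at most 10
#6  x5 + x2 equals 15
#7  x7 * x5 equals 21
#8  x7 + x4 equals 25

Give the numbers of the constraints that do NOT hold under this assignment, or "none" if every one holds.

#1 x5 * x2 = 3 * 12 = 36 — satisfied.
#2 x2 = 12 ≠ 10, but x4 = 18 = 18 (second disjunct) — satisfied.
#3 x2 + x4 = 12 + 18 = 30 — satisfied.
#4 values 3 < 7 < 18 — satisfied.
#5 x4 = 18 > 17, so we need x2 ≤ 10; but x2 = 12 > 10 — violated.
#6 x5 + x2 = 3 + 12 = 15 — satisfied.
#7 x7 * x5 = 7 * 3 = 21 — satisfied.
#8 x7 + x4 = 7 + 18 = 25 — satisfied.

Violated: 5.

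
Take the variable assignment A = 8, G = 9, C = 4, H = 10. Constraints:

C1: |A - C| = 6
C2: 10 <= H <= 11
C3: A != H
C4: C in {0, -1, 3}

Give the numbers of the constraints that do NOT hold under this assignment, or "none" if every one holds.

C1: |8 - 4| = 4, not 6 — does not hold.
C2: H = 10 lies in [10, 11] — holds.
C3: A = 8, H = 10; distinct — holds.
C4: C = 4 is not in {0, -1, 3} — does not hold.

Violated: 1, 4.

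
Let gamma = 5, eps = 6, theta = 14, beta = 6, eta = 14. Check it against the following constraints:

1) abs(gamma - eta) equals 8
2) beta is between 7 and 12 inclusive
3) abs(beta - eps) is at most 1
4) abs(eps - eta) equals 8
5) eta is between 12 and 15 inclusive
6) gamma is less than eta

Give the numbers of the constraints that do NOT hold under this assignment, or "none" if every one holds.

1) abs(5 - 14) = 9, not 8 — violated.
2) beta = 6 is outside [7, 12] — violated.
3) abs(6 - 6) = 0; 0 ≤ 1 — OK.
4) abs(6 - 14) = 8 — OK.
5) eta = 14 lies in [12, 15] — OK.
6) gamma = 5, eta = 14; 5 < 14 — OK.

No — constraints 1, 2 are not satisfied.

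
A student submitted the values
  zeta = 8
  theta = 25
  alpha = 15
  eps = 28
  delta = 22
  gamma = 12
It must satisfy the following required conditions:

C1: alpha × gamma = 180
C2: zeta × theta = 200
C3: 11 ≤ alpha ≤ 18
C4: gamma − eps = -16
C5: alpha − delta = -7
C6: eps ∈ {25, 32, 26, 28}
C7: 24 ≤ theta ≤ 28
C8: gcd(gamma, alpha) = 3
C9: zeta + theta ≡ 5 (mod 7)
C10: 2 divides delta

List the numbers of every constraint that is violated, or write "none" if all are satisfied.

C1: alpha × gamma = 15 × 12 = 180 — satisfied.
C2: zeta × theta = 8 × 25 = 200 — satisfied.
C3: alpha = 15 lies in [11, 18] — satisfied.
C4: gamma − eps = 12 − 28 = -16 — satisfied.
C5: alpha − delta = 15 − 22 = -7 — satisfied.
C6: eps = 28 is in {25, 32, 26, 28} — satisfied.
C7: theta = 25 lies in [24, 28] — satisfied.
C8: gcd(12, 15) = 3 — satisfied.
C9: zeta + theta = 33; 33 mod 7 = 5 — satisfied.
C10: 22 / 2 = 11, so 2 divides 22 — satisfied.

None — every constraint holds.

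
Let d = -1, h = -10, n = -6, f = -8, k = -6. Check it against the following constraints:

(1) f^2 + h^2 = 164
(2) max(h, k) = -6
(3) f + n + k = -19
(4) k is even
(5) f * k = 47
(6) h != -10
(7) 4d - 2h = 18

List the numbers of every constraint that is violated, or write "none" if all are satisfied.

The assignment fails constraints 3, 5, 6, 7.

(1) f^2 + h^2 = (-8)^2 + (-10)^2 = 64 + 100 = 164  true
(2) max(-10, -6) = -6  true
(3) f + n + k = -8 + (-6) + (-6) = -20, not -19  false
(4) k = -6 is even  true
(5) f * k = -8 * (-6) = 48, not 47  false
(6) h = -10, but -10 is required to differ  false
(7) 4d - 2h = 4(-1) - 2(-10) = 16, not 18  false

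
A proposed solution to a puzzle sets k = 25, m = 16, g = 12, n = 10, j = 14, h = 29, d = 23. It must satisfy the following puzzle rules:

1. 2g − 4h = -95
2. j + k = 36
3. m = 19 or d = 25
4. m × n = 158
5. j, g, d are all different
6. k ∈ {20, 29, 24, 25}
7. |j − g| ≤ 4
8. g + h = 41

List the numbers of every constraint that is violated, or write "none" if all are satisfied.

No — constraints 1, 2, 3, 4 are not satisfied.

1. 2g − 4h = 2(12) − 4(29) = -92, not -95 — violated.
2. j + k = 14 + 25 = 39, not 36 — violated.
3. m = 16 ≠ 19 and d = 23 ≠ 25; both disjuncts false — violated.
4. m × n = 16 × 10 = 160, not 158 — violated.
5. values 14, 12, 23 are pairwise distinct — satisfied.
6. k = 25 is in {20, 29, 24, 25} — satisfied.
7. |14 − 12| = 2; 2 ≤ 4 — satisfied.
8. g + h = 12 + 29 = 41 — satisfied.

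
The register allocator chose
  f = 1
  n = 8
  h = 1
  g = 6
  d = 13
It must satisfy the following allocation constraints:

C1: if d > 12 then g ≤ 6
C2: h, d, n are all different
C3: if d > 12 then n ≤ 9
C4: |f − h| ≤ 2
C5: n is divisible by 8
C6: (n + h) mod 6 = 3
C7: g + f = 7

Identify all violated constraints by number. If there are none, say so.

C1: d = 13 > 12, so we need g ≤ 6; g = 6 ≤ 6 — OK.
C2: values 1, 13, 8 are pairwise distinct — OK.
C3: d = 13 > 12, so we need n ≤ 9; n = 8 ≤ 9 — OK.
C4: |1 − 1| = 0; 0 ≤ 2 — OK.
C5: 8 / 8 = 1, so 8 divides 8 — OK.
C6: n + h = 9; 9 mod 6 = 3 — OK.
C7: g + f = 6 + 1 = 7 — OK.

No violations.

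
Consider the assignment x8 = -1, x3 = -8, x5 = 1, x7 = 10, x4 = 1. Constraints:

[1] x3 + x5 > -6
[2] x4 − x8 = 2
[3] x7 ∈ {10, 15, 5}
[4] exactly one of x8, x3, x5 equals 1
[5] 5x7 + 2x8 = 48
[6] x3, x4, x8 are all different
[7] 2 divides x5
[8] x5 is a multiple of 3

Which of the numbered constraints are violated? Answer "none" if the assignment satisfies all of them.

[1] x3 + x5 = -8 + 1 = -7; -7 ≤ -6, bound -6 not met  fails
[2] x4 − x8 = 1 − (-1) = 2  holds
[3] x7 = 10 is in {10, 15, 5}  holds
[4] x8=-1, x3=-8, x5=1; 1 of them equals 1  holds
[5] 5x7 + 2x8 = 5(10) + 2(-1) = 48  holds
[6] values -8, 1, -1 are pairwise distinct  holds
[7] 1 = 2×0 + 1, so 2 does not divide 1  fails
[8] 1 = 3×0 + 1, so 3 does not divide 1  fails

Constraints 1, 7, 8 are violated.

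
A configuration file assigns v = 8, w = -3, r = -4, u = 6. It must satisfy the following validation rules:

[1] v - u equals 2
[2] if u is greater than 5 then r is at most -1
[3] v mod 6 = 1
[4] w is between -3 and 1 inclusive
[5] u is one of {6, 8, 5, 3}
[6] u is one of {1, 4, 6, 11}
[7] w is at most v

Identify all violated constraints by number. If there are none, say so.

Violated: 3.

[1] v - u = 8 - 6 = 2  true
[2] u = 6 > 5, so we need r ≤ -1; r = -4 ≤ -1  true
[3] 8 mod 6 = 2, not 1  false
[4] w = -3 lies in [-3, 1]  true
[5] u = 6 is in {6, 8, 5, 3}  true
[6] u = 6 is in {1, 4, 6, 11}  true
[7] w = -3, v = 8; -3 ≤ 8  true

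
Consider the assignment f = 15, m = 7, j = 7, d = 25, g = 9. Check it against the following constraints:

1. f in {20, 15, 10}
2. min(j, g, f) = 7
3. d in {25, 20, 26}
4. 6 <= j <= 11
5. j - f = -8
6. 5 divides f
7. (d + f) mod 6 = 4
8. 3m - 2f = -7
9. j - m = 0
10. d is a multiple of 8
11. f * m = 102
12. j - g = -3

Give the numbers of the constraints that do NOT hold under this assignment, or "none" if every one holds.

1. f = 15 is in {20, 15, 10}  true
2. min(7, 9, 15) = 7  true
3. d = 25 is in {25, 20, 26}  true
4. j = 7 lies in [6, 11]  true
5. j - f = 7 - 15 = -8  true
6. 15 / 5 = 3, so 5 divides 15  true
7. d + f = 40; 40 mod 6 = 4  true
8. 3m - 2f = 3(7) - 2(15) = -9, not -7  false
9. j - m = 7 - 7 = 0  true
10. 25 = 8*3 + 1, so 8 does not divide 25  false
11. f * m = 15 * 7 = 105, not 102  false
12. j - g = 7 - 9 = -2, not -3  false

No — constraints 8, 10, 11, and 12 are not satisfied.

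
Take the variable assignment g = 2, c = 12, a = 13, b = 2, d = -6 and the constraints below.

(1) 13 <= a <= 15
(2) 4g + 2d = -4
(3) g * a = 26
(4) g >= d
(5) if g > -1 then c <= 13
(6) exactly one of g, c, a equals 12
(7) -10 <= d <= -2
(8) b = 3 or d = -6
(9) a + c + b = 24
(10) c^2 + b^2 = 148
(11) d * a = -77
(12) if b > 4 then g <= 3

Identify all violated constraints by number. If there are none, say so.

(1) a = 13 lies in [13, 15]  ✔
(2) 4g + 2d = 4(2) + 2(-6) = -4  ✔
(3) g * a = 2 * 13 = 26  ✔
(4) g = 2, d = -6; 2 ≥ -6  ✔
(5) g = 2 > -1, so we need c ≤ 13; c = 12 ≤ 13  ✔
(6) g=2, c=12, a=13; 1 of them equals 12  ✔
(7) d = -6 lies in [-10, -2]  ✔
(8) b = 2 ≠ 3, but d = -6 = -6 (second disjunct)  ✔
(9) a + c + b = 13 + 12 + 2 = 27, not 24  ✘
(10) c^2 + b^2 = 12^2 + 2^2 = 144 + 4 = 148  ✔
(11) d * a = -6 * 13 = -78, not -77  ✘
(12) b = 2, not > 4; antecedent false, conditional vacuously true  ✔

Constraints 9, 11 are violated.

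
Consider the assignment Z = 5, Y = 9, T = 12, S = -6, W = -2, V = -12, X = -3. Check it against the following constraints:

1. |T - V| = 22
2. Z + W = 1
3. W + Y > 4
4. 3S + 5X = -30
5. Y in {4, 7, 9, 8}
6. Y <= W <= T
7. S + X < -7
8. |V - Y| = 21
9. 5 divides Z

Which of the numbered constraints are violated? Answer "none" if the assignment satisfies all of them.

Constraints 1, 2, 4, and 6 do not hold.

1. |12 - (-12)| = 24, not 22 — does not hold.
2. Z + W = 5 + (-2) = 3, not 1 — does not hold.
3. W + Y = -2 + 9 = 7; 7 > 4 — holds.
4. 3S + 5X = 3(-6) + 5(-3) = -33, not -30 — does not hold.
5. Y = 9 is in {4, 7, 9, 8} — holds.
6. values 9, -2, 12; Y = 9 is not <= W = -2 — does not hold.
7. S + X = -6 + (-3) = -9; -9 < -7 — holds.
8. |-12 - 9| = 21 — holds.
9. 5 / 5 = 1, so 5 divides 5 — holds.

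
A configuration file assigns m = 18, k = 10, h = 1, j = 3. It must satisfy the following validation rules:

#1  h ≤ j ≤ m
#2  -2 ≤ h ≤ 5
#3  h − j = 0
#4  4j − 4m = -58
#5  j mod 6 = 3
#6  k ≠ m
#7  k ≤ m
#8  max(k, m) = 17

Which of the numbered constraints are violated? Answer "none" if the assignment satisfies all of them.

The assignment fails constraints 3, 4, and 8.

#1 values 1 ≤ 3 ≤ 18 — satisfied.
#2 h = 1 lies in [-2, 5] — satisfied.
#3 h − j = 1 − 3 = -2, not 0 — violated.
#4 4j − 4m = 4(3) − 4(18) = -60, not -58 — violated.
#5 3 mod 6 = 3 — satisfied.
#6 k = 10, m = 18; distinct — satisfied.
#7 k = 10, m = 18; 10 ≤ 18 — satisfied.
#8 max(10, 18) = 18, not 17 — violated.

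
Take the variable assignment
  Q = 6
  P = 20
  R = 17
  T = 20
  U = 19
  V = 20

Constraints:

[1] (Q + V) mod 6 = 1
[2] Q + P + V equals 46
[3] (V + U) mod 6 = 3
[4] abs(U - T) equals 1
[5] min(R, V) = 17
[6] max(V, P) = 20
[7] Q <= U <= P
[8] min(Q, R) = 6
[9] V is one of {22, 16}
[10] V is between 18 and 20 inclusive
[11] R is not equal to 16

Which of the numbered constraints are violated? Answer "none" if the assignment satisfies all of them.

Violated: 1, 9.

[1] Q + V = 26; 26 mod 6 = 2, not 1 — fails.
[2] Q + P + V = 6 + 20 + 20 = 46 — holds.
[3] V + U = 39; 39 mod 6 = 3 — holds.
[4] abs(19 - 20) = 1 — holds.
[5] min(17, 20) = 17 — holds.
[6] max(20, 20) = 20 — holds.
[7] values 6 <= 19 <= 20 — holds.
[8] min(6, 17) = 6 — holds.
[9] V = 20 is not in {22, 16} — fails.
[10] V = 20 lies in [18, 20] — holds.
[11] R = 17, and 17 ≠ 16 — holds.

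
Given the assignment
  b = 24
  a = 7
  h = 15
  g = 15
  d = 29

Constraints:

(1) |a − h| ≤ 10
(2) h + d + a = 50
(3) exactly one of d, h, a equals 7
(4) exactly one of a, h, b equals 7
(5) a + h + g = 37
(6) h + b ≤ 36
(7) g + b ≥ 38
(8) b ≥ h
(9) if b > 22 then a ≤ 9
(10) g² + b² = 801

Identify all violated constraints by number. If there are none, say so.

Constraints 2, 6 are violated.

(1) |7 − 15| = 8; 8 ≤ 10  yes
(2) h + d + a = 15 + 29 + 7 = 51, not 50  no
(3) d=29, h=15, a=7; 1 of them equals 7  yes
(4) a=7, h=15, b=24; 1 of them equals 7  yes
(5) a + h + g = 7 + 15 + 15 = 37  yes
(6) h + b = 15 + 24 = 39; 39 > 36, bound 36 not met  no
(7) g + b = 15 + 24 = 39; 39 ≥ 38  yes
(8) b = 24, h = 15; 24 ≥ 15  yes
(9) b = 24 > 22, so we need a ≤ 9; a = 7 ≤ 9  yes
(10) g² + b² = 15² + 24² = 225 + 576 = 801  yes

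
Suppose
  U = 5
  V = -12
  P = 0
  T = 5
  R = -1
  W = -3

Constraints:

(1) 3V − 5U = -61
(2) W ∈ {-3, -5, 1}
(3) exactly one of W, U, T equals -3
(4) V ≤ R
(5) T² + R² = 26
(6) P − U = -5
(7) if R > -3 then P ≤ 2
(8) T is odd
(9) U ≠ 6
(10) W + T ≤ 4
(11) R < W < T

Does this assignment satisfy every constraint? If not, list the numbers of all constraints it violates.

(1) 3V − 5U = 3(-12) − 5(5) = -61 — OK.
(2) W = -3 is in {-3, -5, 1} — OK.
(3) W=-3, U=5, T=5; 1 of them equals -3 — OK.
(4) V = -12, R = -1; -12 ≤ -1 — OK.
(5) T² + R² = 5² + (-1)² = 25 + 1 = 26 — OK.
(6) P − U = 0 − 5 = -5 — OK.
(7) R = -1 > -3, so we need P ≤ 2; P = 0 ≤ 2 — OK.
(8) T = 5 is odd — OK.
(9) U = 5, and 5 ≠ 6 — OK.
(10) W + T = -3 + 5 = 2; 2 ≤ 4 — OK.
(11) values -1, -3, 5; R = -1 is not < W = -3 — violated.

The assignment fails constraint 11.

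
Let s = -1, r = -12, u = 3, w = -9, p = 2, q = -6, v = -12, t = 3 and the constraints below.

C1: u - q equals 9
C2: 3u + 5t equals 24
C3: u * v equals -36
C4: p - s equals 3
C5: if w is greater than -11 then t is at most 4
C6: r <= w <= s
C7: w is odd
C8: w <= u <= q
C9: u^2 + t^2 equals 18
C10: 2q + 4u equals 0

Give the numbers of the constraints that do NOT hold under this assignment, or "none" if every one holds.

The assignment fails constraint 8.

C1: u - q = 3 - (-6) = 9 — OK.
C2: 3u + 5t = 3(3) + 5(3) = 24 — OK.
C3: u * v = 3 * (-12) = -36 — OK.
C4: p - s = 2 - (-1) = 3 — OK.
C5: w = -9 > -11, so we need t ≤ 4; t = 3 ≤ 4 — OK.
C6: values -12 <= -9 <= -1 — OK.
C7: w = -9 is odd — OK.
C8: values -9, 3, -6; u = 3 is not <= q = -6 — violated.
C9: u^2 + t^2 = 3^2 + 3^2 = 9 + 9 = 18 — OK.
C10: 2q + 4u = 2(-6) + 4(3) = 0 — OK.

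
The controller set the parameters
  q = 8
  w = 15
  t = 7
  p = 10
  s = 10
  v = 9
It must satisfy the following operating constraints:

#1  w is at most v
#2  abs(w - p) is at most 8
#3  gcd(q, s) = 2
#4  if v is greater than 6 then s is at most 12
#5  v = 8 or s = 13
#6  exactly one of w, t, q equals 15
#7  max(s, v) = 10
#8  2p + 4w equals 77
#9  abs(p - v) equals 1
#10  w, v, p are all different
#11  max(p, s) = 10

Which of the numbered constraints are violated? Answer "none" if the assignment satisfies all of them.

Constraints 1, 5, and 8 do not hold.

#1 w = 15, v = 9; 15 > 9 (want ≤)  FAIL
#2 abs(15 - 10) = 5; 5 ≤ 8  OK
#3 gcd(8, 10) = 2  OK
#4 v = 9 > 6, so we need s ≤ 12; s = 10 ≤ 12  OK
#5 v = 9 ≠ 8 and s = 10 ≠ 13; both disjuncts false  FAIL
#6 w=15, t=7, q=8; 1 of them equals 15  OK
#7 max(10, 9) = 10  OK
#8 2p + 4w = 2(10) + 4(15) = 80, not 77  FAIL
#9 abs(10 - 9) = 1  OK
#10 values 15, 9, 10 are pairwise distinct  OK
#11 max(10, 10) = 10  OK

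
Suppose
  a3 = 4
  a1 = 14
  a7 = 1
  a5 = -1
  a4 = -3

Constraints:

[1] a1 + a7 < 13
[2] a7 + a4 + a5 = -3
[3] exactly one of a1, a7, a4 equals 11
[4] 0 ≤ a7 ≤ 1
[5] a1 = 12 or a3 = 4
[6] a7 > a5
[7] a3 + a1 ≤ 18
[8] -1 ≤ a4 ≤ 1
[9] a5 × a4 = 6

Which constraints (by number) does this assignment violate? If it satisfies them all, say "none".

[1] a1 + a7 = 14 + 1 = 15; 15 ≥ 13, bound 13 not met — fails.
[2] a7 + a4 + a5 = 1 + (-3) + (-1) = -3 — holds.
[3] a1=14, a7=1, a4=-3; 0 of them equal 11, not exactly one — fails.
[4] a7 = 1 lies in [0, 1] — holds.
[5] a1 = 14 ≠ 12, but a3 = 4 = 4 (second disjunct) — holds.
[6] a7 = 1, a5 = -1; 1 > -1 — holds.
[7] a3 + a1 = 4 + 14 = 18; 18 ≤ 18 — holds.
[8] a4 = -3 is outside [-1, 1] — fails.
[9] a5 × a4 = -1 × (-3) = 3, not 6 — fails.

Constraints 1, 3, 8, 9 do not hold.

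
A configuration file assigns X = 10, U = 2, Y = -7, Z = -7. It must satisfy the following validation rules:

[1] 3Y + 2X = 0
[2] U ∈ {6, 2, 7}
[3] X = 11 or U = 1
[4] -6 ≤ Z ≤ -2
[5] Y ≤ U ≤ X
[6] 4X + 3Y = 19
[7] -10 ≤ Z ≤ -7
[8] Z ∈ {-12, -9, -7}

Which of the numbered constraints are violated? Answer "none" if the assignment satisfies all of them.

[1] 3Y + 2X = 3(-7) + 2(10) = -1, not 0 — fails.
[2] U = 2 is in {6, 2, 7} — holds.
[3] X = 10 ≠ 11 and U = 2 ≠ 1; both disjuncts false — fails.
[4] Z = -7 is outside [-6, -2] — fails.
[5] values -7 ≤ 2 ≤ 10 — holds.
[6] 4X + 3Y = 4(10) + 3(-7) = 19 — holds.
[7] Z = -7 lies in [-10, -7] — holds.
[8] Z = -7 is in {-12, -9, -7} — holds.

Constraints 1, 3, and 4 are violated.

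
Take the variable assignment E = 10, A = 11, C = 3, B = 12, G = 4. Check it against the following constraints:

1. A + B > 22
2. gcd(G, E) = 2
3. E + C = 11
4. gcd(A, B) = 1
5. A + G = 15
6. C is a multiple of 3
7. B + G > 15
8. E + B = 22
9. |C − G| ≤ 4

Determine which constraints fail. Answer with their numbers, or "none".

Violated: 3.

1. A + B = 11 + 12 = 23; 23 > 22 — satisfied.
2. gcd(4, 10) = 2 — satisfied.
3. E + C = 10 + 3 = 13, not 11 — violated.
4. gcd(11, 12) = 1 — satisfied.
5. A + G = 11 + 4 = 15 — satisfied.
6. 3 / 3 = 1, so 3 divides 3 — satisfied.
7. B + G = 12 + 4 = 16; 16 > 15 — satisfied.
8. E + B = 10 + 12 = 22 — satisfied.
9. |3 − 4| = 1; 1 ≤ 4 — satisfied.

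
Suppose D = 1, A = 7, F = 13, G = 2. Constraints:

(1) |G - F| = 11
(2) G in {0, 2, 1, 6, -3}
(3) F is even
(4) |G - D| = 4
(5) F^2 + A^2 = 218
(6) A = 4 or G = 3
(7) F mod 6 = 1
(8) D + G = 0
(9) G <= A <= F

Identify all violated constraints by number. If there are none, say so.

(1) |2 - 13| = 11  ✔
(2) G = 2 is in {0, 2, 1, 6, -3}  ✔
(3) F = 13 is odd  ✘
(4) |2 - 1| = 1, not 4  ✘
(5) F^2 + A^2 = 13^2 + 7^2 = 169 + 49 = 218  ✔
(6) A = 7 ≠ 4 and G = 2 ≠ 3; both disjuncts false  ✘
(7) 13 mod 6 = 1  ✔
(8) D + G = 1 + 2 = 3, not 0  ✘
(9) values 2 <= 7 <= 13  ✔

Constraints 3, 4, 6, and 8 do not hold.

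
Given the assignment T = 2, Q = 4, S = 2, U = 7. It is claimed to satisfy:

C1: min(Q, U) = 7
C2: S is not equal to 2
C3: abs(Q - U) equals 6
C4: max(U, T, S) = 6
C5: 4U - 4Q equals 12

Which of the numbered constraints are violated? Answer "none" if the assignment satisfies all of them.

C1: min(4, 7) = 4, not 7 — fails.
C2: S = 2, but 2 is required to differ — fails.
C3: abs(4 - 7) = 3, not 6 — fails.
C4: max(7, 2, 2) = 7, not 6 — fails.
C5: 4U - 4Q = 4(7) - 4(4) = 12 — holds.

Constraints 1, 2, 3, 4 are violated.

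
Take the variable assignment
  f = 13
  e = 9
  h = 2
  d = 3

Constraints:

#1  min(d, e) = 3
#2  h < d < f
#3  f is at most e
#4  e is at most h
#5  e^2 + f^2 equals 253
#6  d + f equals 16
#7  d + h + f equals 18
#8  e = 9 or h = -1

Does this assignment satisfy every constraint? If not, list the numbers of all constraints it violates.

Constraints 3, 4, and 5 are violated.

#1 min(3, 9) = 3  OK
#2 values 2 < 3 < 13  OK
#3 f = 13, e = 9; 13 > 9 (want ≤)  FAIL
#4 e = 9, h = 2; 9 > 2 (want ≤)  FAIL
#5 e^2 + f^2 = 9^2 + 13^2 = 81 + 169 = 250, not 253  FAIL
#6 d + f = 3 + 13 = 16  OK
#7 d + h + f = 3 + 2 + 13 = 18  OK
#8 e = 9 = 9 (first disjunct)  OK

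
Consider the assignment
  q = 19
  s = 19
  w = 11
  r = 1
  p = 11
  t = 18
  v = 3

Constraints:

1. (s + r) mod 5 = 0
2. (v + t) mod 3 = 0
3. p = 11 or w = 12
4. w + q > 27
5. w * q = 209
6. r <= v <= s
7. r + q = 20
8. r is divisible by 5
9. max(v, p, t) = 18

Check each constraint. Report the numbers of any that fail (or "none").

1. s + r = 20; 20 mod 5 = 0 — satisfied.
2. v + t = 21; 21 mod 3 = 0 — satisfied.
3. p = 11 = 11 (first disjunct) — satisfied.
4. w + q = 11 + 19 = 30; 30 > 27 — satisfied.
5. w * q = 11 * 19 = 209 — satisfied.
6. values 1 <= 3 <= 19 — satisfied.
7. r + q = 1 + 19 = 20 — satisfied.
8. 1 = 5*0 + 1, so 5 does not divide 1 — violated.
9. max(3, 11, 18) = 18 — satisfied.

Violated: 8.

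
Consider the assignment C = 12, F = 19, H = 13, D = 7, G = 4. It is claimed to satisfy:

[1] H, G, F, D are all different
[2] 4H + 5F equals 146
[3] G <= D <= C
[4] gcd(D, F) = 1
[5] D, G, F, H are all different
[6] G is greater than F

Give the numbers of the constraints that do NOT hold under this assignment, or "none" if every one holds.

[1] values 13, 4, 19, 7 are pairwise distinct  OK
[2] 4H + 5F = 4(13) + 5(19) = 147, not 146  FAIL
[3] values 4 <= 7 <= 12  OK
[4] gcd(7, 19) = 1  OK
[5] values 7, 4, 19, 13 are pairwise distinct  OK
[6] G = 4, F = 19; 4 ≤ 19 (want >)  FAIL

Constraints 2 and 6 are violated.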